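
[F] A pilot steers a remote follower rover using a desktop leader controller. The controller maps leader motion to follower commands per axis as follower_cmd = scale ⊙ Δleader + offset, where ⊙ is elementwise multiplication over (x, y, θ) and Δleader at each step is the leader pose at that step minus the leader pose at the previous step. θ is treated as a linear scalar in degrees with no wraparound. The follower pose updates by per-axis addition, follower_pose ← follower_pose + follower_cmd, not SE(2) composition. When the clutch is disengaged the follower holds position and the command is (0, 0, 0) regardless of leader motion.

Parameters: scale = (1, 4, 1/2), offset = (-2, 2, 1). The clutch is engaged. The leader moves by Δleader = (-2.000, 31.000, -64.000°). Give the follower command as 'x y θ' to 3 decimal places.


-4.000 126.000 -31.000

axis x: 1·-2.000 + -2 = -4.000
axis y: 4·31.000 + 2 = 126.000
axis θ: 1/2·-64.000 + 1 = -31.000


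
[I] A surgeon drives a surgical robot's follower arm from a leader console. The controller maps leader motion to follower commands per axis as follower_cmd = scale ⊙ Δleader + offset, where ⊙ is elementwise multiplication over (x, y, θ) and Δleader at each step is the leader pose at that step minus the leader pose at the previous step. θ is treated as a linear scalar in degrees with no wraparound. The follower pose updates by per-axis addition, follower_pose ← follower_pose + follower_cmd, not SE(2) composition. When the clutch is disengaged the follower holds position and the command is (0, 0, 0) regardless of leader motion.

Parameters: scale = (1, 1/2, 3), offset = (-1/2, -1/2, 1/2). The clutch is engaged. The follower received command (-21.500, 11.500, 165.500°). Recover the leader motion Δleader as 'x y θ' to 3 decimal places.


-21.000 24.000 55.000

axis x: (-21.500 − -1/2) / (1) = -21.000
axis y: (11.500 − -1/2) / (1/2) = 24.000
axis θ: (165.500 − 1/2) / (3) = 55.000


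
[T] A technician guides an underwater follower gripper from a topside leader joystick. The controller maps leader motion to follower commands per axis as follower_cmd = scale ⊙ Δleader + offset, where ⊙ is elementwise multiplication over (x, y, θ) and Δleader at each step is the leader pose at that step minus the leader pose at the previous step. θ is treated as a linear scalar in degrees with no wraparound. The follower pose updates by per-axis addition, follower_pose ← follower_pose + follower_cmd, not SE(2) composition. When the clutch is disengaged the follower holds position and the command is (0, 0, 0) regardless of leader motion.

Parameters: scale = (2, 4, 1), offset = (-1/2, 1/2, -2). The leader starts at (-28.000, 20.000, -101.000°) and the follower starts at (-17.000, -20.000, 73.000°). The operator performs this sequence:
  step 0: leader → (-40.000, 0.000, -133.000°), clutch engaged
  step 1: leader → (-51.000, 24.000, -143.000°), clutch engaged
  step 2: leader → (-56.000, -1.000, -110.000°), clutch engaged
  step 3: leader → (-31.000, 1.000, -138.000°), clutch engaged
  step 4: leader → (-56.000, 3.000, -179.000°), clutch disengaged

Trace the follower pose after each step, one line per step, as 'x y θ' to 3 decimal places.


-41.500 -99.500 39.000
-64.000 -3.000 27.000
-74.500 -102.500 58.000
-25.000 -94.000 28.000
-25.000 -94.000 28.000

step 0: Δleader=(-12.000, -20.000, -32.000°), engaged; cmd=(-24.500, -79.500, -34.000°) → follower=(-41.500, -99.500, 39.000°)
step 1: Δleader=(-11.000, 24.000, -10.000°), engaged; cmd=(-22.500, 96.500, -12.000°) → follower=(-64.000, -3.000, 27.000°)
step 2: Δleader=(-5.000, -25.000, 33.000°), engaged; cmd=(-10.500, -99.500, 31.000°) → follower=(-74.500, -102.500, 58.000°)
step 3: Δleader=(25.000, 2.000, -28.000°), engaged; cmd=(49.500, 8.500, -30.000°) → follower=(-25.000, -94.000, 28.000°)
step 4: Δleader=(-25.000, 2.000, -41.000°), disengaged; cmd=(0,0,0) → follower holds at (-25.000, -94.000, 28.000°)


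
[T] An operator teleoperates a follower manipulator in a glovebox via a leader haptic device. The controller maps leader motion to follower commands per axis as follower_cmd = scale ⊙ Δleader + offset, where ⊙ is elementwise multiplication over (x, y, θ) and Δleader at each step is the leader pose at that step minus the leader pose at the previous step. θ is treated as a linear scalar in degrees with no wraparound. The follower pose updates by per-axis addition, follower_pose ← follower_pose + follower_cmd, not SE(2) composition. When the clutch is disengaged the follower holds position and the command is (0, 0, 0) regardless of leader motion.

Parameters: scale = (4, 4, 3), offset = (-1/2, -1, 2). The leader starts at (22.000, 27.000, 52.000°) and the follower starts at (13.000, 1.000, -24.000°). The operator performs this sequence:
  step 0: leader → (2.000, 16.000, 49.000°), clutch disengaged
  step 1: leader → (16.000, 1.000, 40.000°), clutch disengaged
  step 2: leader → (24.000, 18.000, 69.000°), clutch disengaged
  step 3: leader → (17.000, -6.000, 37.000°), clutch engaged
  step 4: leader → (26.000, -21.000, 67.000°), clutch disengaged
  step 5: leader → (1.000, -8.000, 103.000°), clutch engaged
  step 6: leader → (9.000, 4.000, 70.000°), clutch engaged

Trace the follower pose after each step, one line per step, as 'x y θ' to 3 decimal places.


step 0: Δleader=(-20.000, -11.000, -3.000°), disengaged; cmd=(0,0,0) → follower holds at (13.000, 1.000, -24.000°)
step 1: Δleader=(14.000, -15.000, -9.000°), disengaged; cmd=(0,0,0) → follower holds at (13.000, 1.000, -24.000°)
step 2: Δleader=(8.000, 17.000, 29.000°), disengaged; cmd=(0,0,0) → follower holds at (13.000, 1.000, -24.000°)
step 3: Δleader=(-7.000, -24.000, -32.000°), engaged; cmd=(-28.500, -97.000, -94.000°) → follower=(-15.500, -96.000, -118.000°)
step 4: Δleader=(9.000, -15.000, 30.000°), disengaged; cmd=(0,0,0) → follower holds at (-15.500, -96.000, -118.000°)
step 5: Δleader=(-25.000, 13.000, 36.000°), engaged; cmd=(-100.500, 51.000, 110.000°) → follower=(-116.000, -45.000, -8.000°)
step 6: Δleader=(8.000, 12.000, -33.000°), engaged; cmd=(31.500, 47.000, -97.000°) → follower=(-84.500, 2.000, -105.000°)

13.000 1.000 -24.000
13.000 1.000 -24.000
13.000 1.000 -24.000
-15.500 -96.000 -118.000
-15.500 -96.000 -118.000
-116.000 -45.000 -8.000
-84.500 2.000 -105.000


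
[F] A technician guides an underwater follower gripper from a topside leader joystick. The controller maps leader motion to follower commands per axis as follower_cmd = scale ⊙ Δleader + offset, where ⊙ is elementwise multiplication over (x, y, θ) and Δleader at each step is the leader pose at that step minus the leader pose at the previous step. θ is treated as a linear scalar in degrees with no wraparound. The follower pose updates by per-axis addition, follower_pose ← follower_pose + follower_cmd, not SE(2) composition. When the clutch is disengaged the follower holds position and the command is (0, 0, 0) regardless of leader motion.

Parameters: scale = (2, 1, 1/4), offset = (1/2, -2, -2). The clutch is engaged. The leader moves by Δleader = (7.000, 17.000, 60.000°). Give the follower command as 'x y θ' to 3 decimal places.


axis x: 2·7.000 + 1/2 = 14.500
axis y: 1·17.000 + -2 = 15.000
axis θ: 1/4·60.000 + -2 = 13.000

14.500 15.000 13.000


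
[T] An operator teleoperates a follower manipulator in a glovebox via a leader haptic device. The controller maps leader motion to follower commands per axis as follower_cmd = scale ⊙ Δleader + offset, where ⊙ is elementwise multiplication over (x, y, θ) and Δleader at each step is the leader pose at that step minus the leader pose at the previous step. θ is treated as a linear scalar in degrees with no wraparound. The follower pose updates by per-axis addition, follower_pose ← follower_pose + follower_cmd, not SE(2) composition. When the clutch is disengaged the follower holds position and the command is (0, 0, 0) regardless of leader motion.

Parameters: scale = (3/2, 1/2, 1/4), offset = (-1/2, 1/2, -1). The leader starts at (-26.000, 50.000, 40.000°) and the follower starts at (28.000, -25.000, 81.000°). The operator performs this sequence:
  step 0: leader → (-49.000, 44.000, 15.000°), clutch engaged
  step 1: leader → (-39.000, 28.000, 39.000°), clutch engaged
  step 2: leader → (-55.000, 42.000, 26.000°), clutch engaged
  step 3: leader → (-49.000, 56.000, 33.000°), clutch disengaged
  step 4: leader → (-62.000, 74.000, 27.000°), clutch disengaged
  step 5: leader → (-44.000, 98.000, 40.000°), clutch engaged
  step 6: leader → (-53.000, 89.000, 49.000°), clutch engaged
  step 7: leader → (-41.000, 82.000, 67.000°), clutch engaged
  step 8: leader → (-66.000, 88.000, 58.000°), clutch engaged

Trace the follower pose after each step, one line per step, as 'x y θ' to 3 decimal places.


step 0: Δleader=(-23.000, -6.000, -25.000°), engaged; cmd=(-35.000, -2.500, -7.250°) → follower=(-7.000, -27.500, 73.750°)
step 1: Δleader=(10.000, -16.000, 24.000°), engaged; cmd=(14.500, -7.500, 5.000°) → follower=(7.500, -35.000, 78.750°)
step 2: Δleader=(-16.000, 14.000, -13.000°), engaged; cmd=(-24.500, 7.500, -4.250°) → follower=(-17.000, -27.500, 74.500°)
step 3: Δleader=(6.000, 14.000, 7.000°), disengaged; cmd=(0,0,0) → follower holds at (-17.000, -27.500, 74.500°)
step 4: Δleader=(-13.000, 18.000, -6.000°), disengaged; cmd=(0,0,0) → follower holds at (-17.000, -27.500, 74.500°)
step 5: Δleader=(18.000, 24.000, 13.000°), engaged; cmd=(26.500, 12.500, 2.250°) → follower=(9.500, -15.000, 76.750°)
step 6: Δleader=(-9.000, -9.000, 9.000°), engaged; cmd=(-14.000, -4.000, 1.250°) → follower=(-4.500, -19.000, 78.000°)
step 7: Δleader=(12.000, -7.000, 18.000°), engaged; cmd=(17.500, -3.000, 3.500°) → follower=(13.000, -22.000, 81.500°)
step 8: Δleader=(-25.000, 6.000, -9.000°), engaged; cmd=(-38.000, 3.500, -3.250°) → follower=(-25.000, -18.500, 78.250°)

-7.000 -27.500 73.750
7.500 -35.000 78.750
-17.000 -27.500 74.500
-17.000 -27.500 74.500
-17.000 -27.500 74.500
9.500 -15.000 76.750
-4.500 -19.000 78.000
13.000 -22.000 81.500
-25.000 -18.500 78.250


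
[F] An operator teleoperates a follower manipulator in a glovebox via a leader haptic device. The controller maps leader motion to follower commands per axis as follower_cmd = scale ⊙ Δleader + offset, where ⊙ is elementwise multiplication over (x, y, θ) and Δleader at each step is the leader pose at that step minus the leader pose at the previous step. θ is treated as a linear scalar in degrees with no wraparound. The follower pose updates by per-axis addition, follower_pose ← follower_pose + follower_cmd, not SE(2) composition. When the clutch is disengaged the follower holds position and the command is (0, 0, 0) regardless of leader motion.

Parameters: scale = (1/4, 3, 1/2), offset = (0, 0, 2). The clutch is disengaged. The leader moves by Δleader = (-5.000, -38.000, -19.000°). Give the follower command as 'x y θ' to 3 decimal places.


clutch disengaged → follower holds; cmd = (0, 0, 0)

0.000 0.000 0.000


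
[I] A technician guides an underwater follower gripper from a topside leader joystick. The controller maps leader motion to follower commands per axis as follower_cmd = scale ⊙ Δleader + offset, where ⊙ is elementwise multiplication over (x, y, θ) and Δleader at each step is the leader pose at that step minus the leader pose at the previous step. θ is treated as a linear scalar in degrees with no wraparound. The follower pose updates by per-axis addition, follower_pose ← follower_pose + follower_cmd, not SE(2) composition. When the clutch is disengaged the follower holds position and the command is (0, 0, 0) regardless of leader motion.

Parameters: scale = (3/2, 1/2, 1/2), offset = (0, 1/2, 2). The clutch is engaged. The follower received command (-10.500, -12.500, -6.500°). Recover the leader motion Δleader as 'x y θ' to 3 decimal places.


-7.000 -26.000 -17.000

axis x: (-10.500 − 0) / (3/2) = -7.000
axis y: (-12.500 − 1/2) / (1/2) = -26.000
axis θ: (-6.500 − 2) / (1/2) = -17.000


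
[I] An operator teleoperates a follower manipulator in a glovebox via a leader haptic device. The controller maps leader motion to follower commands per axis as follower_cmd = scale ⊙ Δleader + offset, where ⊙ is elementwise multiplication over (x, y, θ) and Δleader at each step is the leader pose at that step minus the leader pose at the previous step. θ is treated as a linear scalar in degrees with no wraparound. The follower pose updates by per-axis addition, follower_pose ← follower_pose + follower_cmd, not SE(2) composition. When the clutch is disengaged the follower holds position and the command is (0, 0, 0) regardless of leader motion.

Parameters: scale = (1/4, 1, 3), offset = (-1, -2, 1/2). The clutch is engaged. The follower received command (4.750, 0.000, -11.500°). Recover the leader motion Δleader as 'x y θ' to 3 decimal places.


23.000 2.000 -4.000

axis x: (4.750 − -1) / (1/4) = 23.000
axis y: (0.000 − -2) / (1) = 2.000
axis θ: (-11.500 − 1/2) / (3) = -4.000


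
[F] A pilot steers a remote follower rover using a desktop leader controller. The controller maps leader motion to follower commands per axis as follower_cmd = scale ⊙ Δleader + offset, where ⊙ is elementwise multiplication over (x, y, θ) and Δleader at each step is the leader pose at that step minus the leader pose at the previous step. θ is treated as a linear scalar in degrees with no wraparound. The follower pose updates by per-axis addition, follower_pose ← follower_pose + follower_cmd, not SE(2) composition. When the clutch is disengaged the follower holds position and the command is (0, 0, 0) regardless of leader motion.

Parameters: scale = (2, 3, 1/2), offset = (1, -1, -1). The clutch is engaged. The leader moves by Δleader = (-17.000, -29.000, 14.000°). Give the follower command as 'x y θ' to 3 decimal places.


-33.000 -88.000 6.000

axis x: 2·-17.000 + 1 = -33.000
axis y: 3·-29.000 + -1 = -88.000
axis θ: 1/2·14.000 + -1 = 6.000


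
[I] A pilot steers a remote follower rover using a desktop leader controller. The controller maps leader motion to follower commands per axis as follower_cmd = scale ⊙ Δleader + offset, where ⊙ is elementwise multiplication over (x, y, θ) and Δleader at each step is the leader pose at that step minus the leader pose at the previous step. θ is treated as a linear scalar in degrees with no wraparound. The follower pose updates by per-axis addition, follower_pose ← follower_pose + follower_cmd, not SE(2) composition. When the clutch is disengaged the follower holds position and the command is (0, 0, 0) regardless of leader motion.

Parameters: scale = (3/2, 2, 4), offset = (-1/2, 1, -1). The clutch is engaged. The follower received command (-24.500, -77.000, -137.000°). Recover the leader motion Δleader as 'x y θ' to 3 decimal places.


-16.000 -39.000 -34.000

axis x: (-24.500 − -1/2) / (3/2) = -16.000
axis y: (-77.000 − 1) / (2) = -39.000
axis θ: (-137.000 − -1) / (4) = -34.000


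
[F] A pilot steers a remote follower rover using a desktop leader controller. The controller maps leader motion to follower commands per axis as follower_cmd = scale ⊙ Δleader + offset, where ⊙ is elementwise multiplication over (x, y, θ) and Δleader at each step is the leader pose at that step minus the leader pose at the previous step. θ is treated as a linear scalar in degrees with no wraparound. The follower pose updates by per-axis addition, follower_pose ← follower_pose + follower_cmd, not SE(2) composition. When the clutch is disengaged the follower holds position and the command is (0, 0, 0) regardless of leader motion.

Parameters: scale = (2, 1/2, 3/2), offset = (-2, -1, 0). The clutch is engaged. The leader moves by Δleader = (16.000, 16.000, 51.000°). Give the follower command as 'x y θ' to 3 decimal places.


axis x: 2·16.000 + -2 = 30.000
axis y: 1/2·16.000 + -1 = 7.000
axis θ: 3/2·51.000 + 0 = 76.500

30.000 7.000 76.500


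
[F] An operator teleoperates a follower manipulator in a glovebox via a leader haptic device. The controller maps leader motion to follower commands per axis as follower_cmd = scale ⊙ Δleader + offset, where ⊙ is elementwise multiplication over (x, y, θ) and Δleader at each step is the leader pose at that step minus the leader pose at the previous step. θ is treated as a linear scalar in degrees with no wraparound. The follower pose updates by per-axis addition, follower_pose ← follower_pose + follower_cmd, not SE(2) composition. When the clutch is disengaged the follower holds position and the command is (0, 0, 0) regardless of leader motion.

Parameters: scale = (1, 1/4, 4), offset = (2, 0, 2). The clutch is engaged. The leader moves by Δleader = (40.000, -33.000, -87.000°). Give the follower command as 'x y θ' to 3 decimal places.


axis x: 1·40.000 + 2 = 42.000
axis y: 1/4·-33.000 + 0 = -8.250
axis θ: 4·-87.000 + 2 = -346.000

42.000 -8.250 -346.000


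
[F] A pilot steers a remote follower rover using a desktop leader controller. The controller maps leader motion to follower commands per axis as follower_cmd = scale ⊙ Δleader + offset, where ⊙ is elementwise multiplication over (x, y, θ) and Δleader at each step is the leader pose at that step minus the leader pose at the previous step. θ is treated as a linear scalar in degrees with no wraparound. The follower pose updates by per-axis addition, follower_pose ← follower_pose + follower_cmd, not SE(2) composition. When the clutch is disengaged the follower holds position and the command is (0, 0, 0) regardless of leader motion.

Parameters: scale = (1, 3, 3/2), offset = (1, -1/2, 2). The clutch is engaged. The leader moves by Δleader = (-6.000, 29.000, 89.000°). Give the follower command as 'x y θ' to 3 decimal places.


-5.000 86.500 135.500

axis x: 1·-6.000 + 1 = -5.000
axis y: 3·29.000 + -1/2 = 86.500
axis θ: 3/2·89.000 + 2 = 135.500


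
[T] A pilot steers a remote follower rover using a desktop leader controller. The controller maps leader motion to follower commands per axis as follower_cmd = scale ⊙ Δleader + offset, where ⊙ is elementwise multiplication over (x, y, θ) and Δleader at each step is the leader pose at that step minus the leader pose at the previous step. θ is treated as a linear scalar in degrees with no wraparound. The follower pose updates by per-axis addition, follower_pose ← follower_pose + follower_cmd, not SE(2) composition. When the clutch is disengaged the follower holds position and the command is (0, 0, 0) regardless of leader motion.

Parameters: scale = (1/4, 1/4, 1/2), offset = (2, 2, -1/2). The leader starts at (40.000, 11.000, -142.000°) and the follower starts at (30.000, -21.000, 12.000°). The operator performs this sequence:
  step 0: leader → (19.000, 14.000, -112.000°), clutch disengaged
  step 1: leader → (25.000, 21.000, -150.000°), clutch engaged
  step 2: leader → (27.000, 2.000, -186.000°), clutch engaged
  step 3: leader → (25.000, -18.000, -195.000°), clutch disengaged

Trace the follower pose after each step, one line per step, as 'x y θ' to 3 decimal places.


30.000 -21.000 12.000
33.500 -17.250 -7.500
36.000 -20.000 -26.000
36.000 -20.000 -26.000

step 0: Δleader=(-21.000, 3.000, 30.000°), disengaged; cmd=(0,0,0) → follower holds at (30.000, -21.000, 12.000°)
step 1: Δleader=(6.000, 7.000, -38.000°), engaged; cmd=(3.500, 3.750, -19.500°) → follower=(33.500, -17.250, -7.500°)
step 2: Δleader=(2.000, -19.000, -36.000°), engaged; cmd=(2.500, -2.750, -18.500°) → follower=(36.000, -20.000, -26.000°)
step 3: Δleader=(-2.000, -20.000, -9.000°), disengaged; cmd=(0,0,0) → follower holds at (36.000, -20.000, -26.000°)


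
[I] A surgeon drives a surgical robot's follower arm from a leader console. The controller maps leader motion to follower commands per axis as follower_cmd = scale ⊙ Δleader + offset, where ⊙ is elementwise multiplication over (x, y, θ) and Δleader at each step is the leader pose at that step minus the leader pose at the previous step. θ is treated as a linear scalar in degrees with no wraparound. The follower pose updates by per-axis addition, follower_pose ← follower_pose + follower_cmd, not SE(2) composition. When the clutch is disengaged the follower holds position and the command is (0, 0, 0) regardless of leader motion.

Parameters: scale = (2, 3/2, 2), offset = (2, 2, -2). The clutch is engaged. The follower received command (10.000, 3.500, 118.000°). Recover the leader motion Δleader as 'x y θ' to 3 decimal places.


axis x: (10.000 − 2) / (2) = 4.000
axis y: (3.500 − 2) / (3/2) = 1.000
axis θ: (118.000 − -2) / (2) = 60.000

4.000 1.000 60.000


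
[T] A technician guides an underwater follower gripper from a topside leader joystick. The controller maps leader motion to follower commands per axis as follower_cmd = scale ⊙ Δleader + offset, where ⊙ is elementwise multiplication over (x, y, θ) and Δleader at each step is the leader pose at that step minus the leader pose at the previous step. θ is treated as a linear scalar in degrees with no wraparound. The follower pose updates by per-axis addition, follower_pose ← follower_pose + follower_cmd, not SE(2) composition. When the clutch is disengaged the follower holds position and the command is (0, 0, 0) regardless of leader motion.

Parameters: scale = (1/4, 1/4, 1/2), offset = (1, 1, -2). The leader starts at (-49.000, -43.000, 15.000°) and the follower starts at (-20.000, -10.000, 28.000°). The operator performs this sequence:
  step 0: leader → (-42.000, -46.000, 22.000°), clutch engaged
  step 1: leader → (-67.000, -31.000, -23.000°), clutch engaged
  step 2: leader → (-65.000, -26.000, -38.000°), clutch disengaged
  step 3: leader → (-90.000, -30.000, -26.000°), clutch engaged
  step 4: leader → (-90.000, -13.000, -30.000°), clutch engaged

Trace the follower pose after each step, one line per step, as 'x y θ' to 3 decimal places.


step 0: Δleader=(7.000, -3.000, 7.000°), engaged; cmd=(2.750, 0.250, 1.500°) → follower=(-17.250, -9.750, 29.500°)
step 1: Δleader=(-25.000, 15.000, -45.000°), engaged; cmd=(-5.250, 4.750, -24.500°) → follower=(-22.500, -5.000, 5.000°)
step 2: Δleader=(2.000, 5.000, -15.000°), disengaged; cmd=(0,0,0) → follower holds at (-22.500, -5.000, 5.000°)
step 3: Δleader=(-25.000, -4.000, 12.000°), engaged; cmd=(-5.250, 0.000, 4.000°) → follower=(-27.750, -5.000, 9.000°)
step 4: Δleader=(0.000, 17.000, -4.000°), engaged; cmd=(1.000, 5.250, -4.000°) → follower=(-26.750, 0.250, 5.000°)

-17.250 -9.750 29.500
-22.500 -5.000 5.000
-22.500 -5.000 5.000
-27.750 -5.000 9.000
-26.750 0.250 5.000


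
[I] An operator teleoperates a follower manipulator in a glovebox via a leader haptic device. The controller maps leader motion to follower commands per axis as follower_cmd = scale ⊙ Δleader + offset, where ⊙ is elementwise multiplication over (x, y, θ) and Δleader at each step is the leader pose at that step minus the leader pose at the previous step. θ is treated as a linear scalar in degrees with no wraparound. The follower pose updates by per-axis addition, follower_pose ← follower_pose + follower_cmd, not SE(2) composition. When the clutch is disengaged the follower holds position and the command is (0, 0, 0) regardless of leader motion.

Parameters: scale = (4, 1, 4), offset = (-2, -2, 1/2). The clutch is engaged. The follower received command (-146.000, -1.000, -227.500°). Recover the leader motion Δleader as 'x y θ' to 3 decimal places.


axis x: (-146.000 − -2) / (4) = -36.000
axis y: (-1.000 − -2) / (1) = 1.000
axis θ: (-227.500 − 1/2) / (4) = -57.000

-36.000 1.000 -57.000


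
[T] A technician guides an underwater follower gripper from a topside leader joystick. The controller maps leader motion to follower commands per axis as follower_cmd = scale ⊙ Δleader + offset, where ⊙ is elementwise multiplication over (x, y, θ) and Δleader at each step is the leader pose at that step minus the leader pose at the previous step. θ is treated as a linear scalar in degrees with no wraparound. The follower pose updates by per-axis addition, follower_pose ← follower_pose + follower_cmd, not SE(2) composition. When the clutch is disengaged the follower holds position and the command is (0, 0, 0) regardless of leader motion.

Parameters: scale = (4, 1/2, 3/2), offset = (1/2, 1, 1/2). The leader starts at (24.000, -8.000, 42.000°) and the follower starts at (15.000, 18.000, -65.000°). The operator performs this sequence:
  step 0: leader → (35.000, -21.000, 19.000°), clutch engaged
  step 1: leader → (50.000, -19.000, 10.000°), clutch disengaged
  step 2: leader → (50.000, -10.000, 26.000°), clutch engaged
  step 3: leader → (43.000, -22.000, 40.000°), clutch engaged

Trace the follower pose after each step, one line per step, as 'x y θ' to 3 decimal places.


step 0: Δleader=(11.000, -13.000, -23.000°), engaged; cmd=(44.500, -5.500, -34.000°) → follower=(59.500, 12.500, -99.000°)
step 1: Δleader=(15.000, 2.000, -9.000°), disengaged; cmd=(0,0,0) → follower holds at (59.500, 12.500, -99.000°)
step 2: Δleader=(0.000, 9.000, 16.000°), engaged; cmd=(0.500, 5.500, 24.500°) → follower=(60.000, 18.000, -74.500°)
step 3: Δleader=(-7.000, -12.000, 14.000°), engaged; cmd=(-27.500, -5.000, 21.500°) → follower=(32.500, 13.000, -53.000°)

59.500 12.500 -99.000
59.500 12.500 -99.000
60.000 18.000 -74.500
32.500 13.000 -53.000


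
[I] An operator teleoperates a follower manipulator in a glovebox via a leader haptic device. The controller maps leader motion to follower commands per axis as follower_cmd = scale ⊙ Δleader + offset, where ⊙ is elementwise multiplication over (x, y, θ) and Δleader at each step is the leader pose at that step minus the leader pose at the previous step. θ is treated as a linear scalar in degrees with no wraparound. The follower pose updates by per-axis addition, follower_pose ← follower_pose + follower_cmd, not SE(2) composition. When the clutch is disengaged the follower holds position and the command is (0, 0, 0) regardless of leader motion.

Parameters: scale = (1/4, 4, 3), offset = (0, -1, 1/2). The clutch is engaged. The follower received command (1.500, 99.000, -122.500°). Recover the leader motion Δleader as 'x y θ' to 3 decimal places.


6.000 25.000 -41.000

axis x: (1.500 − 0) / (1/4) = 6.000
axis y: (99.000 − -1) / (4) = 25.000
axis θ: (-122.500 − 1/2) / (3) = -41.000


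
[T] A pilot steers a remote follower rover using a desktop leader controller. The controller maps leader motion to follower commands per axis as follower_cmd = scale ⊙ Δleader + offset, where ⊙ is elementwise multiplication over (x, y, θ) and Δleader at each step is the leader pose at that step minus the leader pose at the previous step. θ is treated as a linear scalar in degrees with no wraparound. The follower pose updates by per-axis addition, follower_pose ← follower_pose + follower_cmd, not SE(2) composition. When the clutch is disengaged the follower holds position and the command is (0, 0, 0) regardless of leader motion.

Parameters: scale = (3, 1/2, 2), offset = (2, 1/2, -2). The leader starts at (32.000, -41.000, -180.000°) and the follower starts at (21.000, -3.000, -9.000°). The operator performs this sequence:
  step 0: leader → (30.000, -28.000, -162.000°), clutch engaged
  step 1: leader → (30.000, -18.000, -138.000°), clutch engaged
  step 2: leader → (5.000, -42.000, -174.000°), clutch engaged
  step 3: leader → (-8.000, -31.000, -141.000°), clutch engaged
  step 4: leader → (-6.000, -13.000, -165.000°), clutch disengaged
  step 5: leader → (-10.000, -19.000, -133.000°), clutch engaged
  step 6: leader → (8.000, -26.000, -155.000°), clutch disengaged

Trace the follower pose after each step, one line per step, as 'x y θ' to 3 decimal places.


step 0: Δleader=(-2.000, 13.000, 18.000°), engaged; cmd=(-4.000, 7.000, 34.000°) → follower=(17.000, 4.000, 25.000°)
step 1: Δleader=(0.000, 10.000, 24.000°), engaged; cmd=(2.000, 5.500, 46.000°) → follower=(19.000, 9.500, 71.000°)
step 2: Δleader=(-25.000, -24.000, -36.000°), engaged; cmd=(-73.000, -11.500, -74.000°) → follower=(-54.000, -2.000, -3.000°)
step 3: Δleader=(-13.000, 11.000, 33.000°), engaged; cmd=(-37.000, 6.000, 64.000°) → follower=(-91.000, 4.000, 61.000°)
step 4: Δleader=(2.000, 18.000, -24.000°), disengaged; cmd=(0,0,0) → follower holds at (-91.000, 4.000, 61.000°)
step 5: Δleader=(-4.000, -6.000, 32.000°), engaged; cmd=(-10.000, -2.500, 62.000°) → follower=(-101.000, 1.500, 123.000°)
step 6: Δleader=(18.000, -7.000, -22.000°), disengaged; cmd=(0,0,0) → follower holds at (-101.000, 1.500, 123.000°)

17.000 4.000 25.000
19.000 9.500 71.000
-54.000 -2.000 -3.000
-91.000 4.000 61.000
-91.000 4.000 61.000
-101.000 1.500 123.000
-101.000 1.500 123.000


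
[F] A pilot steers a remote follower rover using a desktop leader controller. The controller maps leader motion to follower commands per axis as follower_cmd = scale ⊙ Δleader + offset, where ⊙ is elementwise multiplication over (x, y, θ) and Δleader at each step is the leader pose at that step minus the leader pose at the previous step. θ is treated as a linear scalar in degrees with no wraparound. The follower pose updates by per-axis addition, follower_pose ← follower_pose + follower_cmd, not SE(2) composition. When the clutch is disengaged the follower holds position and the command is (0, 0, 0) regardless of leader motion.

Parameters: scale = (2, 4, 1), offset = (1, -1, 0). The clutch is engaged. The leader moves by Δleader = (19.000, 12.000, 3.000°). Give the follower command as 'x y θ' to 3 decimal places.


39.000 47.000 3.000

axis x: 2·19.000 + 1 = 39.000
axis y: 4·12.000 + -1 = 47.000
axis θ: 1·3.000 + 0 = 3.000


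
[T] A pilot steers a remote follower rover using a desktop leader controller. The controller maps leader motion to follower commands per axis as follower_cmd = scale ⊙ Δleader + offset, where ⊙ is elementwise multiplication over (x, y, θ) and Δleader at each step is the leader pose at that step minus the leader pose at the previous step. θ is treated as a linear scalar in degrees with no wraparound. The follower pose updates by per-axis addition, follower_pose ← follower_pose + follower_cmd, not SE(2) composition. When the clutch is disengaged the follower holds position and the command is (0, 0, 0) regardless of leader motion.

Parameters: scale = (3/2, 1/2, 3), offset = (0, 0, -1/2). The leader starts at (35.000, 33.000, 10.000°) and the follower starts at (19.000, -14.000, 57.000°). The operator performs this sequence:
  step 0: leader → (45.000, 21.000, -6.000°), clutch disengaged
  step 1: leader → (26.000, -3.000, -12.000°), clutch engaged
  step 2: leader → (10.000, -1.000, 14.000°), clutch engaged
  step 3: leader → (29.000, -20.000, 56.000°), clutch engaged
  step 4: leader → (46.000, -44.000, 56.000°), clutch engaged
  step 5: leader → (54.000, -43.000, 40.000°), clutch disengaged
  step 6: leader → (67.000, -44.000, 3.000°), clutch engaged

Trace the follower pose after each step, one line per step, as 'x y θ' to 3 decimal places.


19.000 -14.000 57.000
-9.500 -26.000 38.500
-33.500 -25.000 116.000
-5.000 -34.500 241.500
20.500 -46.500 241.000
20.500 -46.500 241.000
40.000 -47.000 129.500

step 0: Δleader=(10.000, -12.000, -16.000°), disengaged; cmd=(0,0,0) → follower holds at (19.000, -14.000, 57.000°)
step 1: Δleader=(-19.000, -24.000, -6.000°), engaged; cmd=(-28.500, -12.000, -18.500°) → follower=(-9.500, -26.000, 38.500°)
step 2: Δleader=(-16.000, 2.000, 26.000°), engaged; cmd=(-24.000, 1.000, 77.500°) → follower=(-33.500, -25.000, 116.000°)
step 3: Δleader=(19.000, -19.000, 42.000°), engaged; cmd=(28.500, -9.500, 125.500°) → follower=(-5.000, -34.500, 241.500°)
step 4: Δleader=(17.000, -24.000, 0.000°), engaged; cmd=(25.500, -12.000, -0.500°) → follower=(20.500, -46.500, 241.000°)
step 5: Δleader=(8.000, 1.000, -16.000°), disengaged; cmd=(0,0,0) → follower holds at (20.500, -46.500, 241.000°)
step 6: Δleader=(13.000, -1.000, -37.000°), engaged; cmd=(19.500, -0.500, -111.500°) → follower=(40.000, -47.000, 129.500°)


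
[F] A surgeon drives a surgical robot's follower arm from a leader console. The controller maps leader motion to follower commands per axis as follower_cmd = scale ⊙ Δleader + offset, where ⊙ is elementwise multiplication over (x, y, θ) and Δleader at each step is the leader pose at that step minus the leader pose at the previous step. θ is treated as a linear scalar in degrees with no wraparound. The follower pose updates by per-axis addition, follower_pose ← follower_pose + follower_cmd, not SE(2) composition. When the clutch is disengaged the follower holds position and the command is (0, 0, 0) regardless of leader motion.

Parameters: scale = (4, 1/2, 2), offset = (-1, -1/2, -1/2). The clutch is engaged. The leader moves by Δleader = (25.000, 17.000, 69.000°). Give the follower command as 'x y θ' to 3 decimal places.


axis x: 4·25.000 + -1 = 99.000
axis y: 1/2·17.000 + -1/2 = 8.000
axis θ: 2·69.000 + -1/2 = 137.500

99.000 8.000 137.500


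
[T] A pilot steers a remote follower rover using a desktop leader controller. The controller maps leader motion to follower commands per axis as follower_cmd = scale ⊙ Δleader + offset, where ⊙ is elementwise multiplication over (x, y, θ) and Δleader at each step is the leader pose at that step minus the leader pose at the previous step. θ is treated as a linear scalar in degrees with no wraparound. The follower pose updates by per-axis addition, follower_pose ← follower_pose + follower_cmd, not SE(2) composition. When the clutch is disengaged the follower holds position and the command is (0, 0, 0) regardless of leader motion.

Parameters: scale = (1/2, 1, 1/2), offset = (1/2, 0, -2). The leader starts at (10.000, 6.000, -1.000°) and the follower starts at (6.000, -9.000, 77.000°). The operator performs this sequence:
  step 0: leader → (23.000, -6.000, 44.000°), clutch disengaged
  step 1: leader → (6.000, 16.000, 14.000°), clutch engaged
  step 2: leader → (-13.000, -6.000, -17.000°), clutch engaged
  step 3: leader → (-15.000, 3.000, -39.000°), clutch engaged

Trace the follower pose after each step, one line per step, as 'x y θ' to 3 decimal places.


step 0: Δleader=(13.000, -12.000, 45.000°), disengaged; cmd=(0,0,0) → follower holds at (6.000, -9.000, 77.000°)
step 1: Δleader=(-17.000, 22.000, -30.000°), engaged; cmd=(-8.000, 22.000, -17.000°) → follower=(-2.000, 13.000, 60.000°)
step 2: Δleader=(-19.000, -22.000, -31.000°), engaged; cmd=(-9.000, -22.000, -17.500°) → follower=(-11.000, -9.000, 42.500°)
step 3: Δleader=(-2.000, 9.000, -22.000°), engaged; cmd=(-0.500, 9.000, -13.000°) → follower=(-11.500, 0.000, 29.500°)

6.000 -9.000 77.000
-2.000 13.000 60.000
-11.000 -9.000 42.500
-11.500 0.000 29.500


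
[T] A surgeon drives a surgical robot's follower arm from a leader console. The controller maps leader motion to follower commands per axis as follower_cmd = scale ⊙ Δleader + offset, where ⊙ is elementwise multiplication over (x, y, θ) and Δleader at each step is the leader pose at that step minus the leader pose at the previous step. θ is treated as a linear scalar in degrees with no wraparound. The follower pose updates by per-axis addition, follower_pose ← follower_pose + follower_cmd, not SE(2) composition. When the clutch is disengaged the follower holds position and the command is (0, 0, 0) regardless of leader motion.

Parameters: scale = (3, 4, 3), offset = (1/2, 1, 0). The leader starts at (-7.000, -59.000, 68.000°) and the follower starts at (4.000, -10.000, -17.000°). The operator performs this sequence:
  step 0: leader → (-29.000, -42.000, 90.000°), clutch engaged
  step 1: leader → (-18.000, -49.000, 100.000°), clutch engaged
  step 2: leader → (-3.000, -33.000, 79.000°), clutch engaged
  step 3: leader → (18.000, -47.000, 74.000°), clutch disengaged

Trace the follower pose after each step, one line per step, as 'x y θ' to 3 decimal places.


-61.500 59.000 49.000
-28.000 32.000 79.000
17.500 97.000 16.000
17.500 97.000 16.000

step 0: Δleader=(-22.000, 17.000, 22.000°), engaged; cmd=(-65.500, 69.000, 66.000°) → follower=(-61.500, 59.000, 49.000°)
step 1: Δleader=(11.000, -7.000, 10.000°), engaged; cmd=(33.500, -27.000, 30.000°) → follower=(-28.000, 32.000, 79.000°)
step 2: Δleader=(15.000, 16.000, -21.000°), engaged; cmd=(45.500, 65.000, -63.000°) → follower=(17.500, 97.000, 16.000°)
step 3: Δleader=(21.000, -14.000, -5.000°), disengaged; cmd=(0,0,0) → follower holds at (17.500, 97.000, 16.000°)


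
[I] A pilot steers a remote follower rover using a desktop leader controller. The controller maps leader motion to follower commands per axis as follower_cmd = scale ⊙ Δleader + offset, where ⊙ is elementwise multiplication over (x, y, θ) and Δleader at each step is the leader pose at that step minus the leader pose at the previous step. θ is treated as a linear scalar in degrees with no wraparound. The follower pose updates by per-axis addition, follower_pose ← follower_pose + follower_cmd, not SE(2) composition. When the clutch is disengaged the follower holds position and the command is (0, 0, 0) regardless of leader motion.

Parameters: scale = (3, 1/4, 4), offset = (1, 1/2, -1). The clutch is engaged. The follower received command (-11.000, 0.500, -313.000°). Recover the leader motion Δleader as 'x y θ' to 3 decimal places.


-4.000 0.000 -78.000

axis x: (-11.000 − 1) / (3) = -4.000
axis y: (0.500 − 1/2) / (1/4) = 0.000
axis θ: (-313.000 − -1) / (4) = -78.000


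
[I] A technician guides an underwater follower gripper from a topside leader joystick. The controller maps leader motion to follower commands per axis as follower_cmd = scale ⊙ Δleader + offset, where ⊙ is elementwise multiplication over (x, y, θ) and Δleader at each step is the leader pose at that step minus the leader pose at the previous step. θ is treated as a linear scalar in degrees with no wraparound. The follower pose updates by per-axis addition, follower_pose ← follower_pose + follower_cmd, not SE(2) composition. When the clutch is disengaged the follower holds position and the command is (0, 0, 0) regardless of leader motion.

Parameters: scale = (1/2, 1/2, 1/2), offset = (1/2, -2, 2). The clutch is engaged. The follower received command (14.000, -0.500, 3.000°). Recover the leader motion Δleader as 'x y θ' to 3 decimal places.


27.000 3.000 2.000

axis x: (14.000 − 1/2) / (1/2) = 27.000
axis y: (-0.500 − -2) / (1/2) = 3.000
axis θ: (3.000 − 2) / (1/2) = 2.000


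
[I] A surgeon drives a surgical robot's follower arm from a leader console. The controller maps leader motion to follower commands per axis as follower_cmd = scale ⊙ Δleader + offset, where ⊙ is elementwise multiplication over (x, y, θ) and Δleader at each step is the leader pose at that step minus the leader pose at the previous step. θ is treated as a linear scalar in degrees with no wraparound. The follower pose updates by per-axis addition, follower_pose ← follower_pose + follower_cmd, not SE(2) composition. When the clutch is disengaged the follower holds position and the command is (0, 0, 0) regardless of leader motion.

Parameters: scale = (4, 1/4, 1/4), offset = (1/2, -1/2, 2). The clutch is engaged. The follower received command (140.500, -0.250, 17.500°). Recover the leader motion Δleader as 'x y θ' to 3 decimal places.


35.000 1.000 62.000

axis x: (140.500 − 1/2) / (4) = 35.000
axis y: (-0.250 − -1/2) / (1/4) = 1.000
axis θ: (17.500 − 2) / (1/4) = 62.000


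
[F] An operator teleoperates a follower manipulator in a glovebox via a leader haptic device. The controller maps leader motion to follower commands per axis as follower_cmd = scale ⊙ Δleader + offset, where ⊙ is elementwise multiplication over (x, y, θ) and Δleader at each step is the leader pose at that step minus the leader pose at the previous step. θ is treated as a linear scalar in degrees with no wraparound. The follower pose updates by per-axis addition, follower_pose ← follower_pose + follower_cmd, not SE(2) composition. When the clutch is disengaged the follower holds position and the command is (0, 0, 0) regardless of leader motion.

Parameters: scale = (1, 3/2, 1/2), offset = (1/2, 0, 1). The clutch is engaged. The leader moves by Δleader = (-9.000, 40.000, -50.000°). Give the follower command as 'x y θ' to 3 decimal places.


-8.500 60.000 -24.000

axis x: 1·-9.000 + 1/2 = -8.500
axis y: 3/2·40.000 + 0 = 60.000
axis θ: 1/2·-50.000 + 1 = -24.000
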